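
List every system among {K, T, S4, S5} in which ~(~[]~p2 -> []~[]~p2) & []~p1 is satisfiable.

S4-tableau for the formula:
1. ~(~[]~p2 -> []~[]~p2) & []~p1, 0
2. ~(~[]~p2 -> []~[]~p2), 0
3. []~p1, 0
4. ~[]~p2, 0
5. ~[]~[]~p2, 0
6. ~p1, 0
7. p2, 1
8. ~p1, 1
9. []~p2, 2
10. ~p1, 2
11. ~p2, 2
Accessibility: 0R0, 0R1, 0R2, 1R1, 2R2
Complete open branch: satisfiable in S4, hence also in K, T (this S4-model is also a K-model and a T-model).
S5-tableau for the formula:
1. ~(~[]~p2 -> []~[]~p2) & []~p1, 0
2. ~(~[]~p2 -> []~[]~p2), 0
3. []~p1, 0
4. ~[]~p2, 0
5. ~[]~[]~p2, 0
6. ~p1, 0
7. p2, 1
8. ~p1, 1
9. []~p2, 2
10. ~p1, 2
11. ~p2, 0
12. ~p2, 1
Accessibility: 0R0, 0R1, 0R2, 1R0, 1R1, 1R2, 2R0, 2R1, 2R2
Branch closes: p2 and ~p2 both at 1.
Every branch closes (one shown): unsatisfiable in S5.

K, T, S4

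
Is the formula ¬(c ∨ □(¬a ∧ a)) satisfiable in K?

Satisfiable (open branch found)

1. ¬(c ∨ □(¬a ∧ a)), w0
2. ¬c, w0
3. ¬□(¬a ∧ a), w0
4. ¬(¬a ∧ a), w1
5. ¬a, w1
Accessibility: w0Rw1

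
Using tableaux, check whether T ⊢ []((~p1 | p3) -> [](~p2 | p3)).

Tableau for the negation ~[]((~p1 | p3) -> [](~p2 | p3)):
1. ~[]((~p1 | p3) -> [](~p2 | p3)), u
2. ~((~p1 | p3) -> [](~p2 | p3)), v   [~[]-rule on 1: fresh world v, uRv]
3. ~p1 | p3, v   [~->-rule on 2]
4. ~[](~p2 | p3), v   [~->-rule on 2]
5. p3, v   [|-rule on 3 (branches; this branch)]
6. ~(~p2 | p3), w   [~[]-rule on 4: fresh world w, vRw]
7. p2, w   [~|-rule on 6]
8. ~p3, w   [~|-rule on 6]
Accessibility: uRu, uRv, vRv, vRw, wRw
The negation has an open branch (countermodel exists).

Not valid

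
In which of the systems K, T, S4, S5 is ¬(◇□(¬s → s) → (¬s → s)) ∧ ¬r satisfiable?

S5-tableau for the formula:
1. ¬(◇□(¬s → s) → (¬s → s)) ∧ ¬r, 0
2. ¬(◇□(¬s → s) → (¬s → s)), 0
3. ¬r, 0
4. ◇□(¬s → s), 0
5. ¬(¬s → s), 0
6. ¬s, 0
7. □(¬s → s), 1
8. ¬s → s, 0
9. ¬s → s, 1
10. s, 0
Accessibility: 0R0, 0R1, 1R0, 1R1
Branch closes: s and ¬s both at 0.
Every branch closes (one shown): unsatisfiable in S5.
S4-tableau for the formula:
1. ¬(◇□(¬s → s) → (¬s → s)) ∧ ¬r, 0
2. ¬(◇□(¬s → s) → (¬s → s)), 0
3. ¬r, 0
4. ◇□(¬s → s), 0
5. ¬(¬s → s), 0
6. ¬s, 0
7. □(¬s → s), 1
8. ¬s → s, 1
9. s, 1
Accessibility: 0R0, 0R1, 1R1
Complete open branch: satisfiable in S4, hence also in K, T (this S4-model is also a K-model and a T-model).

K, T, S4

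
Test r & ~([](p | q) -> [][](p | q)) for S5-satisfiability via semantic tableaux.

Unsatisfiable (every branch closes)

1. r & ~([](p | q) -> [][](p | q)), 0
2. r, 0
3. ~([](p | q) -> [][](p | q)), 0
4. [](p | q), 0
5. ~[][](p | q), 0
6. p | q, 0
7. q, 0
8. ~[](p | q), 1
9. p | q, 1
10. q, 1
11. ~(p | q), 2
12. ~p, 2
13. ~q, 2
14. p | q, 2
15. q, 2
Accessibility: 0R0, 0R1, 0R2, 1R0, 1R1, 1R2, 2R0, 2R1, 2R2
Branch closes: q and ~q both at 2.
All branches of the tableau close; one closing branch shown above.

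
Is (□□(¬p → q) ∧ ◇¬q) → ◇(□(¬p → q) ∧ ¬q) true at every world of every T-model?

Valid in T

Tableau for the negation ¬((□□(¬p → q) ∧ ◇¬q) → ◇(□(¬p → q) ∧ ¬q)):
1. ¬((□□(¬p → q) ∧ ◇¬q) → ◇(□(¬p → q) ∧ ¬q)), w0
2. □□(¬p → q) ∧ ◇¬q, w0
3. ¬◇(□(¬p → q) ∧ ¬q), w0
4. □□(¬p → q), w0
5. ◇¬q, w0
6. ¬(□(¬p → q) ∧ ¬q), w0
7. □(¬p → q), w0
8. ¬p → q, w0
9. ¬□(¬p → q), w0
10. q, w0
11. ¬q, w1
12. ¬(□(¬p → q) ∧ ¬q), w1
13. □(¬p → q), w1
14. ¬p → q, w1
15. ¬□(¬p → q), w1
16. p, w1
17. ¬(¬p → q), w2
18. ¬p, w2
19. ¬q, w2
20. ¬(□(¬p → q) ∧ ¬q), w2
21. □(¬p → q), w2
22. ¬p → q, w2
23. ¬□(¬p → q), w2
24. q, w2
Accessibility: w0Rw0, w0Rw1, w0Rw2, w1Rw1, w2Rw2
Branch closes: q and ¬q both at w2.
Every branch of the negation's tableau closes; the branch above is one of them.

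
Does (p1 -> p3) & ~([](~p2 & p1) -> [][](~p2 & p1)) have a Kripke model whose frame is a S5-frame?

Unsatisfiable (every branch closes)

1. (p1 -> p3) & ~([](~p2 & p1) -> [][](~p2 & p1)), w0
2. p1 -> p3, w0
3. ~([](~p2 & p1) -> [][](~p2 & p1)), w0
4. [](~p2 & p1), w0
5. ~[][](~p2 & p1), w0
6. ~p2 & p1, w0
7. ~p2, w0
8. p1, w0
9. p3, w0
10. ~[](~p2 & p1), w1
11. ~p2 & p1, w1
12. ~p2, w1
13. p1, w1
14. ~(~p2 & p1), w2
15. ~p2 & p1, w2
16. ~p2, w2
17. p1, w2
18. ~p1, w2
Accessibility: w0Rw0, w0Rw1, w0Rw2, w1Rw0, w1Rw1, w1Rw2, w2Rw0, w2Rw1, w2Rw2
Branch closes: p1 and ~p1 both at w2.
Every branch closes; the branch above is one of them.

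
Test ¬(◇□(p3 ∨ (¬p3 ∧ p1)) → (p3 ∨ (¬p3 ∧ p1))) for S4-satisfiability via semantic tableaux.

Satisfiable (open branch found)

1. ¬(◇□(p3 ∨ (¬p3 ∧ p1)) → (p3 ∨ (¬p3 ∧ p1))), 0
2. ◇□(p3 ∨ (¬p3 ∧ p1)), 0
3. ¬(p3 ∨ (¬p3 ∧ p1)), 0
4. ¬p3, 0
5. ¬(¬p3 ∧ p1), 0
6. ¬p1, 0
7. □(p3 ∨ (¬p3 ∧ p1)), 1
8. p3 ∨ (¬p3 ∧ p1), 1
9. ¬p3 ∧ p1, 1
10. ¬p3, 1
11. p1, 1
Accessibility: 0R0, 0R1, 1R1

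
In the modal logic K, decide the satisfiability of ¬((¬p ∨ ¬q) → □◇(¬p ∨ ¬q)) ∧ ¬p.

1. ¬((¬p ∨ ¬q) → □◇(¬p ∨ ¬q)) ∧ ¬p, 0
2. ¬((¬p ∨ ¬q) → □◇(¬p ∨ ¬q)), 0
3. ¬p, 0
4. ¬p ∨ ¬q, 0
5. ¬□◇(¬p ∨ ¬q), 0
6. ¬q, 0
7. ¬◇(¬p ∨ ¬q), 1
Accessibility: 0R1

Yes, satisfiable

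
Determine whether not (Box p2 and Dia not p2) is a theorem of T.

Valid

Tableau for the negation Box p2 and Dia not p2:
1. Box p2 and Dia not p2, w0
2. Box p2, w0
3. Dia not p2, w0
4. p2, w0
5. not p2, w1
6. p2, w1
Accessibility: w0Rw0, w0Rw1, w1Rw1
Branch closes: p2 and not p2 both at w1.
Every branch of the negation's tableau closes; the branch above is one of them.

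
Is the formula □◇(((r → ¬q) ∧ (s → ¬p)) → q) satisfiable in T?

Satisfiable (open branch found)

1. □◇(((r → ¬q) ∧ (s → ¬p)) → q), w0
2. ◇(((r → ¬q) ∧ (s → ¬p)) → q), w0   [□-rule on 1 via w0Rw0]
3. ((r → ¬q) ∧ (s → ¬p)) → q, w1   [◇-rule on 2: fresh world w1, w0Rw1]
4. ◇(((r → ¬q) ∧ (s → ¬p)) → q), w1   [□-rule on 1 via w0Rw1]
5. q, w1   [→-rule on 3 (branches; this branch)]
6. ((r → ¬q) ∧ (s → ¬p)) → q, w2   [◇-rule on 4: fresh world w2, w1Rw2]
7. q, w2   [→-rule on 6 (branches; this branch)]
Accessibility: w0Rw0, w0Rw1, w1Rw1, w1Rw2, w2Rw2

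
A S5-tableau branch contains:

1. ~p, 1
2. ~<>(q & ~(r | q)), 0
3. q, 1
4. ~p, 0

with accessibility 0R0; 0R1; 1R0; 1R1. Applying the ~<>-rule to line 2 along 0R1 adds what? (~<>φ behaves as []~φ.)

~(q & ~(r | q)), 1

~<>φ behaves as []~φ: propagate the negated body to each accessible world.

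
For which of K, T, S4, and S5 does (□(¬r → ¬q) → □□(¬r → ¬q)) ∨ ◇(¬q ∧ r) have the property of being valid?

S4, S5

S4-tableau for the negation ¬((□(¬r → ¬q) → □□(¬r → ¬q)) ∨ ◇(¬q ∧ r)):
1. ¬((□(¬r → ¬q) → □□(¬r → ¬q)) ∨ ◇(¬q ∧ r)), 0
2. ¬(□(¬r → ¬q) → □□(¬r → ¬q)), 0   [¬∨-rule on 1]
3. ¬◇(¬q ∧ r), 0   [¬∨-rule on 1]
4. □(¬r → ¬q), 0   [¬→-rule on 2]
5. ¬□□(¬r → ¬q), 0   [¬→-rule on 2]
6. ¬(¬q ∧ r), 0   [¬◇-rule on 3 via 0R0]
7. ¬r → ¬q, 0   [□-rule on 4 via 0R0]
8. ¬r, 0   [¬∧-rule on 6 (branches; this branch)]
9. ¬q, 0   [→-rule on 7 (branches; this branch)]
10. ¬□(¬r → ¬q), 1   [¬□-rule on 5: fresh world 1, 0R1]
11. ¬(¬q ∧ r), 1   [¬◇-rule on 3 via 0R1]
12. ¬r → ¬q, 1   [□-rule on 4 via 0R1]
13. ¬r, 1   [¬∧-rule on 11 (branches; this branch)]
14. ¬q, 1   [→-rule on 12 (branches; this branch)]
15. ¬(¬r → ¬q), 2   [¬□-rule on 10: fresh world 2, 1R2]
16. ¬r, 2   [¬→-rule on 15]
17. q, 2   [¬→-rule on 15]
18. ¬(¬q ∧ r), 2   [¬◇-rule on 3 via 0R2]
19. ¬r → ¬q, 2   [□-rule on 4 via 0R2]
20. ¬q, 2   [→-rule on 19 (branches; this branch)]
Accessibility: 0R0, 0R1, 0R2, 1R1, 1R2, 2R2
Branch closes: q and ¬q both at 2.
Every branch closes (one shown): valid in S4, hence also in S5 (every theorem of S4 is a theorem of S5).
T-tableau for the negation ¬((□(¬r → ¬q) → □□(¬r → ¬q)) ∨ ◇(¬q ∧ r)):
1. ¬((□(¬r → ¬q) → □□(¬r → ¬q)) ∨ ◇(¬q ∧ r)), 0
2. ¬(□(¬r → ¬q) → □□(¬r → ¬q)), 0   [¬∨-rule on 1]
3. ¬◇(¬q ∧ r), 0   [¬∨-rule on 1]
4. □(¬r → ¬q), 0   [¬→-rule on 2]
5. ¬□□(¬r → ¬q), 0   [¬→-rule on 2]
6. ¬(¬q ∧ r), 0   [¬◇-rule on 3 via 0R0]
7. ¬r → ¬q, 0   [□-rule on 4 via 0R0]
8. ¬r, 0   [¬∧-rule on 6 (branches; this branch)]
9. ¬q, 0   [→-rule on 7 (branches; this branch)]
10. ¬□(¬r → ¬q), 1   [¬□-rule on 5: fresh world 1, 0R1]
11. ¬(¬q ∧ r), 1   [¬◇-rule on 3 via 0R1]
12. ¬r → ¬q, 1   [□-rule on 4 via 0R1]
13. ¬r, 1   [¬∧-rule on 11 (branches; this branch)]
14. ¬q, 1   [→-rule on 12 (branches; this branch)]
15. ¬(¬r → ¬q), 2   [¬□-rule on 10: fresh world 2, 1R2]
16. ¬r, 2   [¬→-rule on 15]
17. q, 2   [¬→-rule on 15]
Accessibility: 0R0, 0R1, 1R1, 1R2, 2R2
Complete open branch: countermodel on a T-frame, so not valid in T, nor in K (the same frame is also a K-frame).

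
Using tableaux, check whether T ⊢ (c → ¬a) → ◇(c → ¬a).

Valid

Tableau for the negation ¬((c → ¬a) → ◇(c → ¬a)):
1. ¬((c → ¬a) → ◇(c → ¬a)), 0
2. c → ¬a, 0
3. ¬◇(c → ¬a), 0
4. ¬(c → ¬a), 0
5. c, 0
6. a, 0
7. ¬a, 0
Accessibility: 0R0
Branch closes: a and ¬a both at 0.
All branches of the negation close; one closing branch shown above.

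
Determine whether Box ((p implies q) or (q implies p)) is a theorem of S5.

Tableau for the negation not Box ((p implies q) or (q implies p)):
1. not Box ((p implies q) or (q implies p)), w0
2. not ((p implies q) or (q implies p)), w1
3. not (p implies q), w1
4. not (q implies p), w1
5. p, w1
6. not q, w1
7. q, w1
8. not p, w1
Accessibility: w0Rw0, w0Rw1, w1Rw0, w1Rw1
Branch closes: q and not q both at w1.
Every branch of the negation's tableau closes; the branch above is one of them.

Valid in S5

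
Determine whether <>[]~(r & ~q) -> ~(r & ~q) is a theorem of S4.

Tableau for the negation ~(<>[]~(r & ~q) -> ~(r & ~q)):
1. ~(<>[]~(r & ~q) -> ~(r & ~q)), u
2. <>[]~(r & ~q), u
3. r & ~q, u
4. r, u
5. ~q, u
6. []~(r & ~q), v
7. ~(r & ~q), v
8. q, v
Accessibility: uRu, uRv, vRv
The negation has an open branch (countermodel exists).

Not valid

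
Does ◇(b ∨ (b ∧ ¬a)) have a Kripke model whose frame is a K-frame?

1. ◇(b ∨ (b ∧ ¬a)), 0
2. b ∨ (b ∧ ¬a), 1
3. b ∧ ¬a, 1
4. b, 1
5. ¬a, 1
Accessibility: 0R1

Yes, satisfiable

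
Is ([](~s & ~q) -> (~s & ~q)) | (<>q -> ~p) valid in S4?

Valid

Tableau for the negation ~(([](~s & ~q) -> (~s & ~q)) | (<>q -> ~p)):
1. ~(([](~s & ~q) -> (~s & ~q)) | (<>q -> ~p)), w0
2. ~([](~s & ~q) -> (~s & ~q)), w0
3. ~(<>q -> ~p), w0
4. [](~s & ~q), w0
5. ~(~s & ~q), w0
6. <>q, w0
7. p, w0
8. ~s & ~q, w0
9. ~s, w0
10. ~q, w0
11. q, w0
Accessibility: w0Rw0
Branch closes: q and ~q both at w0.
All branches of the negation close; one closing branch shown above.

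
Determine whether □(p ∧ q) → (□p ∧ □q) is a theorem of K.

Valid in K

Tableau for the negation ¬(□(p ∧ q) → (□p ∧ □q)):
1. ¬(□(p ∧ q) → (□p ∧ □q)), u
2. □(p ∧ q), u
3. ¬(□p ∧ □q), u
4. ¬□q, u
5. ¬q, v
6. p ∧ q, v
7. p, v
8. q, v
Accessibility: uRv
Branch closes: q and ¬q both at v.
Every branch of the negation's tableau closes; the branch above is one of them.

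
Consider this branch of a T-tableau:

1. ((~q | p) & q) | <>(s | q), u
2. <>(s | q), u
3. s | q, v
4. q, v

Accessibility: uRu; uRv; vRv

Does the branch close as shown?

No atom appears with both signs at the same world.

No, open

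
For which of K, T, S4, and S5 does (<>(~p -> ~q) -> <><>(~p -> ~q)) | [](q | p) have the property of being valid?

T-tableau for the negation ~((<>(~p -> ~q) -> <><>(~p -> ~q)) | [](q | p)):
1. ~((<>(~p -> ~q) -> <><>(~p -> ~q)) | [](q | p)), 0
2. ~(<>(~p -> ~q) -> <><>(~p -> ~q)), 0
3. ~[](q | p), 0
4. <>(~p -> ~q), 0
5. ~<><>(~p -> ~q), 0
6. ~<>(~p -> ~q), 0
7. ~(~p -> ~q), 0
8. ~p, 0
9. q, 0
10. ~(q | p), 1
11. ~q, 1
12. ~p, 1
13. ~<>(~p -> ~q), 1
14. ~(~p -> ~q), 1
15. q, 1
Accessibility: 0R0, 0R1, 1R1
Branch closes: q and ~q both at 1.
Every branch closes (one shown): valid in T, hence also in S4, S5 (every theorem of T is a theorem of S4 and S5).
K-tableau for the negation ~((<>(~p -> ~q) -> <><>(~p -> ~q)) | [](q | p)):
1. ~((<>(~p -> ~q) -> <><>(~p -> ~q)) | [](q | p)), 0
2. ~(<>(~p -> ~q) -> <><>(~p -> ~q)), 0
3. ~[](q | p), 0
4. <>(~p -> ~q), 0
5. ~<><>(~p -> ~q), 0
6. ~(q | p), 1
7. ~q, 1
8. ~p, 1
9. ~<>(~p -> ~q), 1
10. ~p -> ~q, 2
11. ~<>(~p -> ~q), 2
12. ~q, 2
Accessibility: 0R1, 0R2
Complete open branch: countermodel on a K-frame, so not valid in K.

T, S4, S5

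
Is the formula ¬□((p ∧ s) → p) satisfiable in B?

Unsatisfiable (every branch closes)

1. ¬□((p ∧ s) → p), u
2. ¬((p ∧ s) → p), v   [¬□-rule on 1: fresh world v, uRv]
3. p ∧ s, v   [¬→-rule on 2]
4. ¬p, v   [¬→-rule on 2]
5. p, v   [∧-rule on 3]
6. s, v   [∧-rule on 3]
Accessibility: uRu, uRv, vRu, vRv
Branch closes: p and ¬p both at v.
All branches of the tableau close; one closing branch shown above.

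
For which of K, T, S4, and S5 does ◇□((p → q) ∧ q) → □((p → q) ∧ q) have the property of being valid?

S4-tableau for the negation ¬(◇□((p → q) ∧ q) → □((p → q) ∧ q)):
1. ¬(◇□((p → q) ∧ q) → □((p → q) ∧ q)), u
2. ◇□((p → q) ∧ q), u
3. ¬□((p → q) ∧ q), u
4. □((p → q) ∧ q), v
5. (p → q) ∧ q, v
6. p → q, v
7. q, v
8. ¬((p → q) ∧ q), w
9. ¬q, w
Accessibility: uRu, uRv, uRw, vRv, wRw
Complete open branch: countermodel on an S4-frame, so not valid in S4, nor in K, T (the same frame is also a K-frame and a T-frame).
S5-tableau for the negation ¬(◇□((p → q) ∧ q) → □((p → q) ∧ q)):
1. ¬(◇□((p → q) ∧ q) → □((p → q) ∧ q)), u
2. ◇□((p → q) ∧ q), u
3. ¬□((p → q) ∧ q), u
4. □((p → q) ∧ q), v
5. (p → q) ∧ q, u
6. p → q, u
7. q, u
8. (p → q) ∧ q, v
9. p → q, v
10. q, v
11. ¬((p → q) ∧ q), w
12. (p → q) ∧ q, w
13. p → q, w
14. q, w
15. ¬(p → q), w
16. p, w
17. ¬q, w
Accessibility: uRu, uRv, uRw, vRu, vRv, vRw, wRu, wRv, wRw
Branch closes: q and ¬q both at w.
Every branch closes (one shown): valid in S5.

S5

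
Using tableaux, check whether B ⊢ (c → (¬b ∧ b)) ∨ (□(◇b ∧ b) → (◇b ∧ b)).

Yes, valid

Tableau for the negation ¬((c → (¬b ∧ b)) ∨ (□(◇b ∧ b) → (◇b ∧ b))):
1. ¬((c → (¬b ∧ b)) ∨ (□(◇b ∧ b) → (◇b ∧ b))), 0
2. ¬(c → (¬b ∧ b)), 0
3. ¬(□(◇b ∧ b) → (◇b ∧ b)), 0
4. c, 0
5. ¬(¬b ∧ b), 0
6. □(◇b ∧ b), 0
7. ¬(◇b ∧ b), 0
8. ◇b ∧ b, 0
9. ◇b, 0
10. b, 0
11. ¬◇b, 0
12. ¬b, 0
Accessibility: 0R0
Branch closes: b and ¬b both at 0.
Every branch of the negation's tableau closes; the branch above is one of them.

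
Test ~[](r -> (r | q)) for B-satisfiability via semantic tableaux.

1. ~[](r -> (r | q)), 0
2. ~(r -> (r | q)), 1
3. r, 1
4. ~(r | q), 1
5. ~r, 1
6. ~q, 1
Accessibility: 0R0, 0R1, 1R0, 1R1
Branch closes: r and ~r both at 1.
Every branch closes; the branch above is one of them.

No, unsatisfiable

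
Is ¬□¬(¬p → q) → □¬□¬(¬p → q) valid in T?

Tableau for the negation ¬(¬□¬(¬p → q) → □¬□¬(¬p → q)):
1. ¬(¬□¬(¬p → q) → □¬□¬(¬p → q)), 0
2. ¬□¬(¬p → q), 0
3. ¬□¬□¬(¬p → q), 0
4. ¬p → q, 1
5. q, 1
6. □¬(¬p → q), 2
7. ¬(¬p → q), 2
8. ¬p, 2
9. ¬q, 2
Accessibility: 0R0, 0R1, 0R2, 1R1, 2R2
The negation has an open branch (countermodel exists).

Invalid (countermodel exists)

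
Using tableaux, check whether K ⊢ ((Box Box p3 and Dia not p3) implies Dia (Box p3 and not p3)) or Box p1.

Tableau for the negation not (((Box Box p3 and Dia not p3) implies Dia (Box p3 and not p3)) or Box p1):
1. not (((Box Box p3 and Dia not p3) implies Dia (Box p3 and not p3)) or Box p1), u
2. not ((Box Box p3 and Dia not p3) implies Dia (Box p3 and not p3)), u
3. not Box p1, u
4. Box Box p3 and Dia not p3, u
5. not Dia (Box p3 and not p3), u
6. Box Box p3, u
7. Dia not p3, u
8. not p1, v
9. not (Box p3 and not p3), v
10. Box p3, v
11. p3, v
12. not p3, w
13. not (Box p3 and not p3), w
14. Box p3, w
15. not Box p3, w
16. not p3, x
17. p3, x
Accessibility: uRv, uRw, wRx
Branch closes: p3 and not p3 both at x.
All branches of the negation close; one closing branch shown above.

Valid in K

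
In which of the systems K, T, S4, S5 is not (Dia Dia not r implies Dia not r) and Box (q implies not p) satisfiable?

K, T

S4-tableau for the formula:
1. not (Dia Dia not r implies Dia not r) and Box (q implies not p), u
2. not (Dia Dia not r implies Dia not r), u   [and-rule on 1]
3. Box (q implies not p), u   [and-rule on 1]
4. Dia Dia not r, u   [neg-implies-rule on 2]
5. not Dia not r, u   [neg-implies-rule on 2]
6. q implies not p, u   [Box-rule on 3 via uRu]
7. r, u   [neg-Dia-rule on 5 via uRu]
8. not p, u   [implies-rule on 6 (branches; this branch)]
9. Dia not r, v   [Dia-rule on 4: fresh world v, uRv]
10. q implies not p, v   [Box-rule on 3 via uRv]
11. r, v   [neg-Dia-rule on 5 via uRv]
12. not p, v   [implies-rule on 10 (branches; this branch)]
13. not r, w   [Dia-rule on 9: fresh world w, vRw]
14. q implies not p, w   [Box-rule on 3 via uRw]
15. r, w   [neg-Dia-rule on 5 via uRw]
Accessibility: uRu, uRv, uRw, vRv, vRw, wRw
Branch closes: r and not r both at w.
Every branch closes (one shown): unsatisfiable in S4, hence also in S5 (every S5-frame is an S4-frame).
T-tableau for the formula:
1. not (Dia Dia not r implies Dia not r) and Box (q implies not p), u
2. not (Dia Dia not r implies Dia not r), u   [and-rule on 1]
3. Box (q implies not p), u   [and-rule on 1]
4. Dia Dia not r, u   [neg-implies-rule on 2]
5. not Dia not r, u   [neg-implies-rule on 2]
6. q implies not p, u   [Box-rule on 3 via uRu]
7. r, u   [neg-Dia-rule on 5 via uRu]
8. not p, u   [implies-rule on 6 (branches; this branch)]
9. Dia not r, v   [Dia-rule on 4: fresh world v, uRv]
10. q implies not p, v   [Box-rule on 3 via uRv]
11. r, v   [neg-Dia-rule on 5 via uRv]
12. not p, v   [implies-rule on 10 (branches; this branch)]
13. not r, w   [Dia-rule on 9: fresh world w, vRw]
Accessibility: uRu, uRv, vRv, vRw, wRw
Complete open branch: satisfiable in T, hence also in K (this T-model is also a K-model).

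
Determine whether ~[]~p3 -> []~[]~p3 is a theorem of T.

Tableau for the negation ~(~[]~p3 -> []~[]~p3):
1. ~(~[]~p3 -> []~[]~p3), 0
2. ~[]~p3, 0
3. ~[]~[]~p3, 0
4. p3, 1
5. []~p3, 2
6. ~p3, 2
Accessibility: 0R0, 0R1, 0R2, 1R1, 2R2
The negation has an open branch (countermodel exists).

No, not valid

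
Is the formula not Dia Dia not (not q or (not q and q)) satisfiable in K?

Satisfiable

1. not Dia Dia not (not q or (not q and q)), 0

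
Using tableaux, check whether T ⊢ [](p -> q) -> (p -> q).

Valid

Tableau for the negation ~([](p -> q) -> (p -> q)):
1. ~([](p -> q) -> (p -> q)), u
2. [](p -> q), u
3. ~(p -> q), u
4. p, u
5. ~q, u
6. p -> q, u
7. q, u
Accessibility: uRu
Branch closes: q and ~q both at u.
All branches of the negation close; one closing branch shown above.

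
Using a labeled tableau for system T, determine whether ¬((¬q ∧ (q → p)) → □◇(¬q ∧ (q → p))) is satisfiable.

1. ¬((¬q ∧ (q → p)) → □◇(¬q ∧ (q → p))), 0
2. ¬q ∧ (q → p), 0
3. ¬□◇(¬q ∧ (q → p)), 0
4. ¬q, 0
5. q → p, 0
6. p, 0
7. ¬◇(¬q ∧ (q → p)), 1
8. ¬(¬q ∧ (q → p)), 1
9. ¬(q → p), 1
10. q, 1
11. ¬p, 1
Accessibility: 0R0, 0R1, 1R1

Yes, satisfiable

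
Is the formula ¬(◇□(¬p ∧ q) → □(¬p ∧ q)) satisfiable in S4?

Satisfiable (open branch found)

1. ¬(◇□(¬p ∧ q) → □(¬p ∧ q)), u
2. ◇□(¬p ∧ q), u
3. ¬□(¬p ∧ q), u
4. □(¬p ∧ q), v
5. ¬p ∧ q, v
6. ¬p, v
7. q, v
8. ¬(¬p ∧ q), w
9. ¬q, w
Accessibility: uRu, uRv, uRw, vRv, wRw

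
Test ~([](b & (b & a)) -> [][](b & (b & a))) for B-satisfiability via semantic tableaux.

1. ~([](b & (b & a)) -> [][](b & (b & a))), u
2. [](b & (b & a)), u
3. ~[][](b & (b & a)), u
4. b & (b & a), u
5. b, u
6. b & a, u
7. a, u
8. ~[](b & (b & a)), v
9. b & (b & a), v
10. b, v
11. b & a, v
12. a, v
13. ~(b & (b & a)), w
14. ~(b & a), w
15. ~a, w
Accessibility: uRu, uRv, vRu, vRv, vRw, wRv, wRw

Yes, satisfiable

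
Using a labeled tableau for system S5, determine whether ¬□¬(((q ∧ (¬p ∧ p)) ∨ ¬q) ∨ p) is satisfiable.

1. ¬□¬(((q ∧ (¬p ∧ p)) ∨ ¬q) ∨ p), w0
2. ((q ∧ (¬p ∧ p)) ∨ ¬q) ∨ p, w1
3. p, w1
Accessibility: w0Rw0, w0Rw1, w1Rw0, w1Rw1

Satisfiable (open branch found)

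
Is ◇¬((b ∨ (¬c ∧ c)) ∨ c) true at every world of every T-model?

Tableau for the negation ¬◇¬((b ∨ (¬c ∧ c)) ∨ c):
1. ¬◇¬((b ∨ (¬c ∧ c)) ∨ c), 0
2. (b ∨ (¬c ∧ c)) ∨ c, 0
3. c, 0
Accessibility: 0R0
The negation has an open branch (countermodel exists).

Invalid (countermodel exists)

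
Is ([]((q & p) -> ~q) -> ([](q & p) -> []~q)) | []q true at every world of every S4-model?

Valid in S4

Tableau for the negation ~(([]((q & p) -> ~q) -> ([](q & p) -> []~q)) | []q):
1. ~(([]((q & p) -> ~q) -> ([](q & p) -> []~q)) | []q), 0
2. ~([]((q & p) -> ~q) -> ([](q & p) -> []~q)), 0   [~|-rule on 1]
3. ~[]q, 0   [~|-rule on 1]
4. []((q & p) -> ~q), 0   [~->-rule on 2]
5. ~([](q & p) -> []~q), 0   [~->-rule on 2]
6. [](q & p), 0   [~->-rule on 5]
7. ~[]~q, 0   [~->-rule on 5]
8. (q & p) -> ~q, 0   [[]-rule on 4 via 0R0]
9. q & p, 0   [[]-rule on 6 via 0R0]
10. q, 0   [&-rule on 9]
11. p, 0   [&-rule on 9]
12. ~(q & p), 0   [->-rule on 8 (branches; this branch)]
13. ~p, 0   [~&-rule on 12 (branches; this branch)]
Accessibility: 0R0
Branch closes: p and ~p both at 0.
Every branch of the negation's tableau closes; the branch above is one of them.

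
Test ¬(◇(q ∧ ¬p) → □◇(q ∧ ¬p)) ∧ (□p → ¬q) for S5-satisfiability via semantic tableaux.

1. ¬(◇(q ∧ ¬p) → □◇(q ∧ ¬p)) ∧ (□p → ¬q), u
2. ¬(◇(q ∧ ¬p) → □◇(q ∧ ¬p)), u
3. □p → ¬q, u
4. ◇(q ∧ ¬p), u
5. ¬□◇(q ∧ ¬p), u
6. ¬q, u
7. q ∧ ¬p, v
8. q, v
9. ¬p, v
10. ¬◇(q ∧ ¬p), w
11. ¬(q ∧ ¬p), u
12. ¬(q ∧ ¬p), v
13. ¬(q ∧ ¬p), w
14. p, u
15. p, v
Accessibility: uRu, uRv, uRw, vRu, vRv, vRw, wRu, wRv, wRw
Branch closes: p and ¬p both at v.
Every branch closes; the branch above is one of them.

No, unsatisfiable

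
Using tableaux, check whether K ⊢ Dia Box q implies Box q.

Tableau for the negation not (Dia Box q implies Box q):
1. not (Dia Box q implies Box q), w0
2. Dia Box q, w0
3. not Box q, w0
4. Box q, w1
5. not q, w2
Accessibility: w0Rw1, w0Rw2
The negation has an open branch (countermodel exists).

Invalid (countermodel exists)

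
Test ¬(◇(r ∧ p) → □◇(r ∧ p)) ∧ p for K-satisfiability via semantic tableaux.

1. ¬(◇(r ∧ p) → □◇(r ∧ p)) ∧ p, w0
2. ¬(◇(r ∧ p) → □◇(r ∧ p)), w0
3. p, w0
4. ◇(r ∧ p), w0
5. ¬□◇(r ∧ p), w0
6. r ∧ p, w1
7. r, w1
8. p, w1
9. ¬◇(r ∧ p), w2
Accessibility: w0Rw1, w0Rw2

Satisfiable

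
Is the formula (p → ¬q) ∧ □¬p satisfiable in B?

Satisfiable (open branch found)

1. (p → ¬q) ∧ □¬p, w0
2. p → ¬q, w0   [∧-rule on 1]
3. □¬p, w0   [∧-rule on 1]
4. ¬p, w0   [□-rule on 3 via w0Rw0]
5. ¬q, w0   [→-rule on 2 (branches; this branch)]
Accessibility: w0Rw0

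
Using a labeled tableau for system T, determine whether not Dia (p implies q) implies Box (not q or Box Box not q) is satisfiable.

1. not Dia (p implies q) implies Box (not q or Box Box not q), 0
2. Box (not q or Box Box not q), 0
3. not q or Box Box not q, 0
4. Box Box not q, 0
5. Box not q, 0
6. not q, 0
Accessibility: 0R0

Yes, satisfiable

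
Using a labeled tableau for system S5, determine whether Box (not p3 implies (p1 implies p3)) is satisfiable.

Yes, satisfiable

1. Box (not p3 implies (p1 implies p3)), u
2. not p3 implies (p1 implies p3), u   [Box-rule on 1 via uRu]
3. p1 implies p3, u   [implies-rule on 2 (branches; this branch)]
4. p3, u   [implies-rule on 3 (branches; this branch)]
Accessibility: uRu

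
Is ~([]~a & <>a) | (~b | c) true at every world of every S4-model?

Tableau for the negation ~(~([]~a & <>a) | (~b | c)):
1. ~(~([]~a & <>a) | (~b | c)), 0
2. []~a & <>a, 0
3. ~(~b | c), 0
4. []~a, 0
5. <>a, 0
6. b, 0
7. ~c, 0
8. ~a, 0
9. a, 1
10. ~a, 1
Accessibility: 0R0, 0R1, 1R1
Branch closes: a and ~a both at 1.
All branches of the negation close; one closing branch shown above.

Valid in S4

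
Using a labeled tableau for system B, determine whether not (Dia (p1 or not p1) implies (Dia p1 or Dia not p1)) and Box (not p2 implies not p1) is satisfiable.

No, unsatisfiable

1. not (Dia (p1 or not p1) implies (Dia p1 or Dia not p1)) and Box (not p2 implies not p1), u
2. not (Dia (p1 or not p1) implies (Dia p1 or Dia not p1)), u
3. Box (not p2 implies not p1), u
4. Dia (p1 or not p1), u
5. not (Dia p1 or Dia not p1), u
6. not Dia p1, u
7. not Dia not p1, u
8. not p2 implies not p1, u
9. not p1, u
10. p1, u
Accessibility: uRu
Branch closes: p1 and not p1 both at u.
All branches of the tableau close; one closing branch shown above.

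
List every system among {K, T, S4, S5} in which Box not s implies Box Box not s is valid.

S4, S5

T-tableau for the negation not (Box not s implies Box Box not s):
1. not (Box not s implies Box Box not s), w0
2. Box not s, w0
3. not Box Box not s, w0
4. not s, w0
5. not Box not s, w1
6. not s, w1
7. s, w2
Accessibility: w0Rw0, w0Rw1, w1Rw1, w1Rw2, w2Rw2
Complete open branch: countermodel on a T-frame, so not valid in T, nor in K (the same frame is also a K-frame).
S4-tableau for the negation not (Box not s implies Box Box not s):
1. not (Box not s implies Box Box not s), w0
2. Box not s, w0
3. not Box Box not s, w0
4. not s, w0
5. not Box not s, w1
6. not s, w1
7. s, w2
8. not s, w2
Accessibility: w0Rw0, w0Rw1, w0Rw2, w1Rw1, w1Rw2, w2Rw2
Branch closes: s and not s both at w2.
Every branch closes (one shown): valid in S4, hence also in S5 (every theorem of S4 is a theorem of S5).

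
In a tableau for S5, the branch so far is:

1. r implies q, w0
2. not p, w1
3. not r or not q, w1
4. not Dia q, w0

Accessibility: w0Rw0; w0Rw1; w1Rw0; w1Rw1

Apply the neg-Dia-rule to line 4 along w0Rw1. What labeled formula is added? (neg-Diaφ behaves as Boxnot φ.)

not q, w1

neg-Diaφ behaves as Boxnot φ: propagate the negated body to each accessible world.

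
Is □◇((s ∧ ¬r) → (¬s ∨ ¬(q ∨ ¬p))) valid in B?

Not valid

Tableau for the negation ¬□◇((s ∧ ¬r) → (¬s ∨ ¬(q ∨ ¬p))):
1. ¬□◇((s ∧ ¬r) → (¬s ∨ ¬(q ∨ ¬p))), w0
2. ¬◇((s ∧ ¬r) → (¬s ∨ ¬(q ∨ ¬p))), w1
3. ¬((s ∧ ¬r) → (¬s ∨ ¬(q ∨ ¬p))), w0
4. s ∧ ¬r, w0
5. ¬(¬s ∨ ¬(q ∨ ¬p)), w0
6. s, w0
7. ¬r, w0
8. q ∨ ¬p, w0
9. ¬((s ∧ ¬r) → (¬s ∨ ¬(q ∨ ¬p))), w1
10. s ∧ ¬r, w1
11. ¬(¬s ∨ ¬(q ∨ ¬p)), w1
12. s, w1
13. ¬r, w1
14. q ∨ ¬p, w1
15. ¬p, w0
16. ¬p, w1
Accessibility: w0Rw0, w0Rw1, w1Rw0, w1Rw1
The negation has an open branch (countermodel exists).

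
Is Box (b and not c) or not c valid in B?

No, not valid

Tableau for the negation not (Box (b and not c) or not c):
1. not (Box (b and not c) or not c), u
2. not Box (b and not c), u
3. c, u
4. not (b and not c), v
5. c, v
Accessibility: uRu, uRv, vRu, vRv
The negation has an open branch (countermodel exists).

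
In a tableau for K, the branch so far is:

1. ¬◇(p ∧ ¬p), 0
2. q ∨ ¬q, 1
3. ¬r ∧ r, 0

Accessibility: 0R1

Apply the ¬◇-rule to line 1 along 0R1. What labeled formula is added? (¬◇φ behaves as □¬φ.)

¬(p ∧ ¬p), 1

¬◇φ behaves as □¬φ: propagate the negated body to each accessible world.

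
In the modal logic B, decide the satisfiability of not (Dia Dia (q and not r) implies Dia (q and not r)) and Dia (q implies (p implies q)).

1. not (Dia Dia (q and not r) implies Dia (q and not r)) and Dia (q implies (p implies q)), w0
2. not (Dia Dia (q and not r) implies Dia (q and not r)), w0
3. Dia (q implies (p implies q)), w0
4. Dia Dia (q and not r), w0
5. not Dia (q and not r), w0
6. not (q and not r), w0
7. r, w0
8. q implies (p implies q), w1
9. not (q and not r), w1
10. p implies q, w1
11. r, w1
12. q, w1
13. Dia (q and not r), w2
14. not (q and not r), w2
15. r, w2
16. q and not r, w3
17. q, w3
18. not r, w3
Accessibility: w0Rw0, w0Rw1, w0Rw2, w1Rw0, w1Rw1, w2Rw0, w2Rw2, w2Rw3, w3Rw2, w3Rw3

Satisfiable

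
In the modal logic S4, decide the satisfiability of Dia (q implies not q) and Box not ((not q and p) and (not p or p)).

Yes, satisfiable

1. Dia (q implies not q) and Box not ((not q and p) and (not p or p)), u
2. Dia (q implies not q), u
3. Box not ((not q and p) and (not p or p)), u
4. not ((not q and p) and (not p or p)), u
5. not (not q and p), u
6. not p, u
7. q implies not q, v
8. not ((not q and p) and (not p or p)), v
9. not q, v
10. not (not q and p), v
11. not p, v
Accessibility: uRu, uRv, vRv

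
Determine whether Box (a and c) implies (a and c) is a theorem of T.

Valid

Tableau for the negation not (Box (a and c) implies (a and c)):
1. not (Box (a and c) implies (a and c)), w0
2. Box (a and c), w0
3. not (a and c), w0
4. a and c, w0
5. a, w0
6. c, w0
7. not c, w0
Accessibility: w0Rw0
Branch closes: c and not c both at w0.
All branches of the negation close; one closing branch shown above.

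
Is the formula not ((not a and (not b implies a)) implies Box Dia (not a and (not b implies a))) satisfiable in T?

1. not ((not a and (not b implies a)) implies Box Dia (not a and (not b implies a))), 0
2. not a and (not b implies a), 0
3. not Box Dia (not a and (not b implies a)), 0
4. not a, 0
5. not b implies a, 0
6. b, 0
7. not Dia (not a and (not b implies a)), 1
8. not (not a and (not b implies a)), 1
9. not (not b implies a), 1
10. not b, 1
11. not a, 1
Accessibility: 0R0, 0R1, 1R1

Yes, satisfiable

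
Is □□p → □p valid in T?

Tableau for the negation ¬(□□p → □p):
1. ¬(□□p → □p), w0
2. □□p, w0
3. ¬□p, w0
4. □p, w0
5. p, w0
6. ¬p, w1
7. □p, w1
8. p, w1
Accessibility: w0Rw0, w0Rw1, w1Rw1
Branch closes: p and ¬p both at w1.
All branches of the negation close; one closing branch shown above.

Valid in T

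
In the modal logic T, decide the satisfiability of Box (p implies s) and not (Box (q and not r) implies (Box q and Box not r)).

1. Box (p implies s) and not (Box (q and not r) implies (Box q and Box not r)), 0
2. Box (p implies s), 0
3. not (Box (q and not r) implies (Box q and Box not r)), 0
4. Box (q and not r), 0
5. not (Box q and Box not r), 0
6. p implies s, 0
7. q and not r, 0
8. q, 0
9. not r, 0
10. not Box not r, 0
11. s, 0
12. r, 1
13. p implies s, 1
14. q and not r, 1
15. q, 1
16. not r, 1
Accessibility: 0R0, 0R1, 1R1
Branch closes: r and not r both at 1.
All branches of the tableau close; one closing branch shown above.

Unsatisfiable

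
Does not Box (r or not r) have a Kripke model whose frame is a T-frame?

1. not Box (r or not r), u
2. not (r or not r), v
3. not r, v
4. r, v
Accessibility: uRu, uRv, vRv
Branch closes: r and not r both at v.
All branches of the tableau close; one closing branch shown above.

Unsatisfiable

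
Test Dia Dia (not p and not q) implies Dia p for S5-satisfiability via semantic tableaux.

Satisfiable (open branch found)

1. Dia Dia (not p and not q) implies Dia p, w0
2. Dia p, w0
3. p, w1
Accessibility: w0Rw0, w0Rw1, w1Rw0, w1Rw1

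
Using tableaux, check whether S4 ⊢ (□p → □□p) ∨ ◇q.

Tableau for the negation ¬((□p → □□p) ∨ ◇q):
1. ¬((□p → □□p) ∨ ◇q), w0
2. ¬(□p → □□p), w0
3. ¬◇q, w0
4. □p, w0
5. ¬□□p, w0
6. ¬q, w0
7. p, w0
8. ¬□p, w1
9. ¬q, w1
10. p, w1
11. ¬p, w2
12. ¬q, w2
13. p, w2
Accessibility: w0Rw0, w0Rw1, w0Rw2, w1Rw1, w1Rw2, w2Rw2
Branch closes: p and ¬p both at w2.
All branches of the negation close; one closing branch shown above.

Valid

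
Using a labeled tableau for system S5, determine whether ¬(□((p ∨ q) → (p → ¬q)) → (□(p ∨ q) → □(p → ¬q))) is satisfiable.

No, unsatisfiable

1. ¬(□((p ∨ q) → (p → ¬q)) → (□(p ∨ q) → □(p → ¬q))), u
2. □((p ∨ q) → (p → ¬q)), u
3. ¬(□(p ∨ q) → □(p → ¬q)), u
4. □(p ∨ q), u
5. ¬□(p → ¬q), u
6. (p ∨ q) → (p → ¬q), u
7. p ∨ q, u
8. p → ¬q, u
9. q, u
10. ¬p, u
11. ¬(p → ¬q), v
12. p, v
13. q, v
14. (p ∨ q) → (p → ¬q), v
15. p ∨ q, v
16. p → ¬q, v
17. ¬q, v
Accessibility: uRu, uRv, vRu, vRv
Branch closes: q and ¬q both at v.
(One branch shown.) All branches close.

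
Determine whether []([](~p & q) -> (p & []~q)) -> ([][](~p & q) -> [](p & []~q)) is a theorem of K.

Valid in K

Tableau for the negation ~([]([](~p & q) -> (p & []~q)) -> ([][](~p & q) -> [](p & []~q))):
1. ~([]([](~p & q) -> (p & []~q)) -> ([][](~p & q) -> [](p & []~q))), w0
2. []([](~p & q) -> (p & []~q)), w0   [~->-rule on 1]
3. ~([][](~p & q) -> [](p & []~q)), w0   [~->-rule on 1]
4. [][](~p & q), w0   [~->-rule on 3]
5. ~[](p & []~q), w0   [~->-rule on 3]
6. ~(p & []~q), w1   [~[]-rule on 5: fresh world w1, w0Rw1]
7. [](~p & q) -> (p & []~q), w1   [[]-rule on 2 via w0Rw1]
8. [](~p & q), w1   [[]-rule on 4 via w0Rw1]
9. ~[]~q, w1   [~&-rule on 6 (branches; this branch)]
10. ~[](~p & q), w1   [->-rule on 7 (branches; this branch)]
11. q, w2   [~[]-rule on 9: fresh world w2, w1Rw2]
12. ~p & q, w2   [[]-rule on 8 via w1Rw2]
13. ~p, w2   [&-rule on 12]
14. ~(~p & q), w3   [~[]-rule on 10: fresh world w3, w1Rw3]
15. ~p & q, w3   [[]-rule on 8 via w1Rw3]
16. ~p, w3   [&-rule on 15]
17. q, w3   [&-rule on 15]
18. ~q, w3   [~&-rule on 14 (branches; this branch)]
Accessibility: w0Rw1, w1Rw2, w1Rw3
Branch closes: q and ~q both at w3.
Every branch of the negation's tableau closes; the branch above is one of them.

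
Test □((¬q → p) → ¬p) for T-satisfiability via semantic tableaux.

Satisfiable (open branch found)

1. □((¬q → p) → ¬p), w0
2. (¬q → p) → ¬p, w0
3. ¬p, w0
Accessibility: w0Rw0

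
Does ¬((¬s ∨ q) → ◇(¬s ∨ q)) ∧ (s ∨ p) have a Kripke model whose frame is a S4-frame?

1. ¬((¬s ∨ q) → ◇(¬s ∨ q)) ∧ (s ∨ p), u
2. ¬((¬s ∨ q) → ◇(¬s ∨ q)), u   [∧-rule on 1]
3. s ∨ p, u   [∧-rule on 1]
4. ¬s ∨ q, u   [¬→-rule on 2]
5. ¬◇(¬s ∨ q), u   [¬→-rule on 2]
6. ¬(¬s ∨ q), u   [¬◇-rule on 5 via uRu]
7. s, u   [¬∨-rule on 6]
8. ¬q, u   [¬∨-rule on 6]
9. p, u   [∨-rule on 3 (branches; this branch)]
10. q, u   [∨-rule on 4 (branches; this branch)]
Accessibility: uRu
Branch closes: q and ¬q both at u.
(One branch shown.) All branches close.

No, unsatisfiable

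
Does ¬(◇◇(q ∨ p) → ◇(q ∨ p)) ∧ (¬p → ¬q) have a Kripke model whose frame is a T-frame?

Yes, satisfiable

1. ¬(◇◇(q ∨ p) → ◇(q ∨ p)) ∧ (¬p → ¬q), w0
2. ¬(◇◇(q ∨ p) → ◇(q ∨ p)), w0
3. ¬p → ¬q, w0
4. ◇◇(q ∨ p), w0
5. ¬◇(q ∨ p), w0
6. ¬(q ∨ p), w0
7. ¬q, w0
8. ¬p, w0
9. ◇(q ∨ p), w1
10. ¬(q ∨ p), w1
11. ¬q, w1
12. ¬p, w1
13. q ∨ p, w2
14. p, w2
Accessibility: w0Rw0, w0Rw1, w1Rw1, w1Rw2, w2Rw2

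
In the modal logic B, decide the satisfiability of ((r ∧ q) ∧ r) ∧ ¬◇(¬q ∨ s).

1. ((r ∧ q) ∧ r) ∧ ¬◇(¬q ∨ s), u
2. (r ∧ q) ∧ r, u
3. ¬◇(¬q ∨ s), u
4. r ∧ q, u
5. r, u
6. q, u
7. ¬(¬q ∨ s), u
8. ¬s, u
Accessibility: uRu

Satisfiable (open branch found)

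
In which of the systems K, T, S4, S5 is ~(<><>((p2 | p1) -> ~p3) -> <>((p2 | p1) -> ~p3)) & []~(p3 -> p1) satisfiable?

K, T

S4-tableau for the formula:
1. ~(<><>((p2 | p1) -> ~p3) -> <>((p2 | p1) -> ~p3)) & []~(p3 -> p1), u
2. ~(<><>((p2 | p1) -> ~p3) -> <>((p2 | p1) -> ~p3)), u
3. []~(p3 -> p1), u
4. <><>((p2 | p1) -> ~p3), u
5. ~<>((p2 | p1) -> ~p3), u
6. ~(p3 -> p1), u
7. p3, u
8. ~p1, u
9. ~((p2 | p1) -> ~p3), u
10. p2 | p1, u
11. p2, u
12. <>((p2 | p1) -> ~p3), v
13. ~(p3 -> p1), v
14. p3, v
15. ~p1, v
16. ~((p2 | p1) -> ~p3), v
17. p2 | p1, v
18. p2, v
19. (p2 | p1) -> ~p3, w
20. ~(p3 -> p1), w
21. p3, w
22. ~p1, w
23. ~((p2 | p1) -> ~p3), w
24. p2 | p1, w
25. ~(p2 | p1), w
26. ~p2, w
27. p1, w
Accessibility: uRu, uRv, uRw, vRv, vRw, wRw
Branch closes: p1 and ~p1 both at w.
Every branch closes (one shown): unsatisfiable in S4, hence also in S5 (every S5-frame is an S4-frame).
T-tableau for the formula:
1. ~(<><>((p2 | p1) -> ~p3) -> <>((p2 | p1) -> ~p3)) & []~(p3 -> p1), u
2. ~(<><>((p2 | p1) -> ~p3) -> <>((p2 | p1) -> ~p3)), u
3. []~(p3 -> p1), u
4. <><>((p2 | p1) -> ~p3), u
5. ~<>((p2 | p1) -> ~p3), u
6. ~(p3 -> p1), u
7. p3, u
8. ~p1, u
9. ~((p2 | p1) -> ~p3), u
10. p2 | p1, u
11. p2, u
12. <>((p2 | p1) -> ~p3), v
13. ~(p3 -> p1), v
14. p3, v
15. ~p1, v
16. ~((p2 | p1) -> ~p3), v
17. p2 | p1, v
18. p2, v
19. (p2 | p1) -> ~p3, w
20. ~p3, w
Accessibility: uRu, uRv, vRv, vRw, wRw
Complete open branch: satisfiable in T, hence also in K (this T-model is also a K-model).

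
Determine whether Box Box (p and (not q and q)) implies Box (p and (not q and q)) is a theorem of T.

Tableau for the negation not (Box Box (p and (not q and q)) implies Box (p and (not q and q))):
1. not (Box Box (p and (not q and q)) implies Box (p and (not q and q))), u
2. Box Box (p and (not q and q)), u
3. not Box (p and (not q and q)), u
4. Box (p and (not q and q)), u
5. p and (not q and q), u
6. p, u
7. not q and q, u
8. not q, u
9. q, u
Accessibility: uRu
Branch closes: q and not q both at u.
Every branch of the negation's tableau closes; the branch above is one of them.

Valid in T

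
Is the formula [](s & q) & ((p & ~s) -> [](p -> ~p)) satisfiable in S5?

Satisfiable (open branch found)

1. [](s & q) & ((p & ~s) -> [](p -> ~p)), w0
2. [](s & q), w0
3. (p & ~s) -> [](p -> ~p), w0
4. s & q, w0
5. s, w0
6. q, w0
7. [](p -> ~p), w0
8. p -> ~p, w0
9. ~p, w0
Accessibility: w0Rw0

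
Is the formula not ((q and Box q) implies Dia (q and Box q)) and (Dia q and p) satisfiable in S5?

1. not ((q and Box q) implies Dia (q and Box q)) and (Dia q and p), 0
2. not ((q and Box q) implies Dia (q and Box q)), 0
3. Dia q and p, 0
4. q and Box q, 0
5. not Dia (q and Box q), 0
6. Dia q, 0
7. p, 0
8. q, 0
9. Box q, 0
10. not (q and Box q), 0
11. not Box q, 0
12. q, 1
13. not (q and Box q), 1
14. not Box q, 1
15. not q, 2
16. not (q and Box q), 2
17. q, 2
Accessibility: 0R0, 0R1, 0R2, 1R0, 1R1, 1R2, 2R0, 2R1, 2R2
Branch closes: q and not q both at 2.
(One branch shown.) All branches close.

Unsatisfiable (every branch closes)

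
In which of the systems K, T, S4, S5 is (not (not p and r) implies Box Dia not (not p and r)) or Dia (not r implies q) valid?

K-tableau for the negation not ((not (not p and r) implies Box Dia not (not p and r)) or Dia (not r implies q)):
1. not ((not (not p and r) implies Box Dia not (not p and r)) or Dia (not r implies q)), u
2. not (not (not p and r) implies Box Dia not (not p and r)), u
3. not Dia (not r implies q), u
4. not (not p and r), u
5. not Box Dia not (not p and r), u
6. not r, u
7. not Dia not (not p and r), v
8. not (not r implies q), v
9. not r, v
10. not q, v
Accessibility: uRv
Complete open branch: countermodel on a K-frame, so not valid in K.
T-tableau for the negation not ((not (not p and r) implies Box Dia not (not p and r)) or Dia (not r implies q)):
1. not ((not (not p and r) implies Box Dia not (not p and r)) or Dia (not r implies q)), u
2. not (not (not p and r) implies Box Dia not (not p and r)), u
3. not Dia (not r implies q), u
4. not (not p and r), u
5. not Box Dia not (not p and r), u
6. not (not r implies q), u
7. not r, u
8. not q, u
9. not Dia not (not p and r), v
10. not (not r implies q), v
11. not r, v
12. not q, v
13. not p and r, v
14. not p, v
15. r, v
Accessibility: uRu, uRv, vRv
Branch closes: r and not r both at v.
Every branch closes (one shown): valid in T, hence also in S4, S5 (every theorem of T is a theorem of S4 and S5).

T, S4, S5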